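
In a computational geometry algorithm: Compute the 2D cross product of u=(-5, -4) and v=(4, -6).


u x v = u_x*v_y - u_y*v_x = (-5)*(-6) - (-4)*4
= 30 - (-16) = 46

46


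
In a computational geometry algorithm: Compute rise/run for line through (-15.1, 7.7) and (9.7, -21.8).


slope = (y2-y1)/(x2-x1) = ((-21.8)-7.7)/(9.7-(-15.1)) = (-29.5)/24.8 = -1.1895

-1.1895


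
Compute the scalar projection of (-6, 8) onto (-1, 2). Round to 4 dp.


u.v = 22, |v| = sqrt(5) = 2.2361
Scalar projection = u.v / |v| = 22 / sqrt(5) = 9.8387

9.8387


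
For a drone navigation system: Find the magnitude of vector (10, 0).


|u| = sqrt(10^2 + 0^2) = sqrt(100) = 10

10


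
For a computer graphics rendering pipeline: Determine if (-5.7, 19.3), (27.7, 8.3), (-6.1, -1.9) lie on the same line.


Cross product: (27.7-(-5.7))*((-1.9)-19.3) - (8.3-19.3)*((-6.1)-(-5.7))
= -712.48

No, not collinear


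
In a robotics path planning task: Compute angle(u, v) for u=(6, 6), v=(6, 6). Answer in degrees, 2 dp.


u.v = 72, |u| = sqrt(72) = 8.4853, |v| = sqrt(72) = 8.4853
cos(theta) = u.v/(|u||v|) = 72/sqrt(5184) = 1
theta = acos(1) = 0 degrees

0 degrees


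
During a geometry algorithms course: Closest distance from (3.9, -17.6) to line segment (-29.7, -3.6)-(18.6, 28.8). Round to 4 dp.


Project P onto AB: t = 0.3457 (clamped to [0,1])
Closest point on segment: (-13.0041, 7.5997)
Distance: 30.3443

30.3443


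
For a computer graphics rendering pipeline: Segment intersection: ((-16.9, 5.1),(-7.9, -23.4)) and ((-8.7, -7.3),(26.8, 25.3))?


Cross products: d1=707.52, d2=-597.63, d3=122.1, d4=1427.25
d1*d2 < 0 and d3*d4 < 0? no

No, they don't intersect


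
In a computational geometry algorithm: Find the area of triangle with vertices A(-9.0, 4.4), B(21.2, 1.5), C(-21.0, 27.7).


Area = |x_A(y_B-y_C) + x_B(y_C-y_A) + x_C(y_A-y_B)|/2
= |235.8 + 493.96 + (-60.9)|/2
= 668.86/2 = 334.43

334.43


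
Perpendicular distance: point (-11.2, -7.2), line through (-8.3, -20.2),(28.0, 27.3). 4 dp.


|cross product| = 609.65
|line direction| = sqrt(3573.94) = 59.7824
Distance = 609.65/sqrt(3573.94) = 10.1978

10.1978


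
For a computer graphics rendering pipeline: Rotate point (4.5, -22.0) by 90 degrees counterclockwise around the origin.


90° CCW: (x,y) -> (-y, x)
(4.5,-22) -> (22, 4.5)

(22, 4.5)


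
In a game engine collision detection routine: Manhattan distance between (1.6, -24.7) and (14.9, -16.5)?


|1.6-14.9| + |(-24.7)-(-16.5)| = 13.3 + 8.2 = 21.5

21.5


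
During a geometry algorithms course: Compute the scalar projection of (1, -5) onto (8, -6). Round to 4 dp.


u.v = 38, |v| = sqrt(100) = 10
Scalar projection = u.v / |v| = 38 / sqrt(100) = 3.8

3.8


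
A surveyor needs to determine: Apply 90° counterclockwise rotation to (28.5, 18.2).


90° CCW: (x,y) -> (-y, x)
(28.5,18.2) -> (-18.2, 28.5)

(-18.2, 28.5)


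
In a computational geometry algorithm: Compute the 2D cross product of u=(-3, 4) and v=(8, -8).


u x v = u_x*v_y - u_y*v_x = (-3)*(-8) - 4*8
= 24 - 32 = -8

-8


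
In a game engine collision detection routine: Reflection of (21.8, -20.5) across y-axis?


Reflection over y-axis: (x,y) -> (-x,y)
(21.8, -20.5) -> (-21.8, -20.5)

(-21.8, -20.5)


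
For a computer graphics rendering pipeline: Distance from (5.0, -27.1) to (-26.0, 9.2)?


dx=-31, dy=36.3
d^2 = (-31)^2 + 36.3^2 = 2278.69
d = sqrt(2278.69) = 47.7356

47.7356


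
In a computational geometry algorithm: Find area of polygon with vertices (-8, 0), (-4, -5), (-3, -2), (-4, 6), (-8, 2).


Shoelace sum: ((-8)*(-5) - (-4)*0) + ((-4)*(-2) - (-3)*(-5)) + ((-3)*6 - (-4)*(-2)) + ((-4)*2 - (-8)*6) + ((-8)*0 - (-8)*2)
= 63
Area = |63|/2 = 31.5

31.5


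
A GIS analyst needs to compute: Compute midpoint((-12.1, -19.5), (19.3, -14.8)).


M = (((-12.1)+19.3)/2, ((-19.5)+(-14.8))/2)
= (3.6, -17.15)

(3.6, -17.15)


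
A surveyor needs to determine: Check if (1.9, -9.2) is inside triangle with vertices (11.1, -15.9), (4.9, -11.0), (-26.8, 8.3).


Cross products: AB x AP = 3.54, BC x BP = 0.84, CA x CP = 31.29
All same sign? yes

Yes, inside


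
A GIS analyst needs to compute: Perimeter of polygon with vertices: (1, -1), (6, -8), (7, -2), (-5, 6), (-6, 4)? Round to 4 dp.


Sides: (1, -1)->(6, -8): sqrt(74) = 8.602325, (6, -8)->(7, -2): sqrt(37) = 6.082763, (7, -2)->(-5, 6): sqrt(208) = 14.422205, (-5, 6)->(-6, 4): sqrt(5) = 2.236068, (-6, 4)->(1, -1): sqrt(74) = 8.602325
Sum = 39.945686
Perimeter = 39.9457

39.9457


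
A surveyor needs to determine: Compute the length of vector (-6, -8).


|u| = sqrt((-6)^2 + (-8)^2) = sqrt(100) = 10

10


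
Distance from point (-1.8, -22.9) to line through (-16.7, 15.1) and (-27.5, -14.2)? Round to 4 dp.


|cross product| = 846.97
|line direction| = sqrt(975.13) = 31.2271
Distance = 846.97/sqrt(975.13) = 27.1229

27.1229


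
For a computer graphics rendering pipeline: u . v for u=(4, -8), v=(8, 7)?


u . v = u_x*v_x + u_y*v_y = 4*8 + (-8)*7
= 32 + (-56) = -24

-24


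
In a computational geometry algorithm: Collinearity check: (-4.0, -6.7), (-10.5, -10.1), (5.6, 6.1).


Cross product: ((-10.5)-(-4))*(6.1-(-6.7)) - ((-10.1)-(-6.7))*(5.6-(-4))
= -50.56

No, not collinear


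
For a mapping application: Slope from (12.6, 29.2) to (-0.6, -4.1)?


slope = (y2-y1)/(x2-x1) = ((-4.1)-29.2)/((-0.6)-12.6) = (-33.3)/(-13.2) = 2.5227

2.5227


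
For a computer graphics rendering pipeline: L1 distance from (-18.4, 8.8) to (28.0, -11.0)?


|(-18.4)-28| + |8.8-(-11)| = 46.4 + 19.8 = 66.2

66.2


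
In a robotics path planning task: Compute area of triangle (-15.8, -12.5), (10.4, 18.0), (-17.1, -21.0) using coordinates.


Area = |x_A(y_B-y_C) + x_B(y_C-y_A) + x_C(y_A-y_B)|/2
= |(-616.2) + (-88.4) + 521.55|/2
= 183.05/2 = 91.525

91.525


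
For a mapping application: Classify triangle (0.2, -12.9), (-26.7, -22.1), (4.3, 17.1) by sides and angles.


Side lengths squared: AB^2=808.25, BC^2=2497.64, CA^2=916.81
Sorted: [808.25, 916.81, 2497.64]
By sides: Scalene, By angles: Obtuse

Scalene, Obtuse


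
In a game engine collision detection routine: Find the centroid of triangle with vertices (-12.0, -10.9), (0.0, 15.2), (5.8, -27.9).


Centroid = ((x_A+x_B+x_C)/3, (y_A+y_B+y_C)/3)
= (((-12)+0+5.8)/3, ((-10.9)+15.2+(-27.9))/3)
= (-2.0667, -7.8667)

(-2.0667, -7.8667)


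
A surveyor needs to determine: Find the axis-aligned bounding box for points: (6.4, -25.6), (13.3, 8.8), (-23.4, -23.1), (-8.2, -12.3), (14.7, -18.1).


x range: [-23.4, 14.7]
y range: [-25.6, 8.8]
Bounding box: (-23.4,-25.6) to (14.7,8.8)

(-23.4,-25.6) to (14.7,8.8)


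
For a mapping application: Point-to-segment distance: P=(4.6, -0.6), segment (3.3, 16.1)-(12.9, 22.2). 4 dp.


Project P onto AB: t = 0 (clamped to [0,1])
Closest point on segment: (3.3, 16.1)
Distance: 16.7505

16.7505


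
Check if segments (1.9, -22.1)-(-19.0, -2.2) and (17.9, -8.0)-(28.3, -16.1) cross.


Cross products: d1=-276.24, d2=-238.57, d3=-613.09, d4=-650.76
d1*d2 < 0 and d3*d4 < 0? no

No, they don't intersect


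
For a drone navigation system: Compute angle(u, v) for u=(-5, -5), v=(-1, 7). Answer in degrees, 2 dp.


u.v = -30, |u| = sqrt(50) = 7.0711, |v| = sqrt(50) = 7.0711
cos(theta) = u.v/(|u||v|) = -30/sqrt(2500) = -0.6
theta = acos(-0.6) = 126.87 degrees

126.87 degrees


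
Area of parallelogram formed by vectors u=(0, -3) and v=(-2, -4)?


|u x v| = |0*(-4) - (-3)*(-2)|
= |0 - 6| = 6

6


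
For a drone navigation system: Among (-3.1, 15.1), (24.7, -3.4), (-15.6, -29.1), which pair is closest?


d(P0,P1) = 33.393, d(P0,P2) = 45.9335, d(P1,P2) = 47.7973
Closest: P0 and P1

Closest pair: (-3.1, 15.1) and (24.7, -3.4), distance = 33.393


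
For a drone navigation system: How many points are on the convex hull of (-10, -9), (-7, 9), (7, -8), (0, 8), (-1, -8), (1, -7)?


Convex hull vertices (CCW): (-10, -9), (7, -8), (0, 8), (-7, 9)
Count = 4

4


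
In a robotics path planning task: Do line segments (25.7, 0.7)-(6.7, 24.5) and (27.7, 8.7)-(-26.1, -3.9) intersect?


Cross products: d1=405.2, d2=-1114.64, d3=-199.6, d4=1320.24
d1*d2 < 0 and d3*d4 < 0? yes

Yes, they intersect


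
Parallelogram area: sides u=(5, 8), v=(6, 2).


|u x v| = |5*2 - 8*6|
= |10 - 48| = 38

38


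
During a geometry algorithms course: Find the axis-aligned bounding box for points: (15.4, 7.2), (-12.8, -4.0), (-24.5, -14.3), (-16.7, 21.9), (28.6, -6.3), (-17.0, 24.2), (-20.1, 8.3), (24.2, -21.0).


x range: [-24.5, 28.6]
y range: [-21, 24.2]
Bounding box: (-24.5,-21) to (28.6,24.2)

(-24.5,-21) to (28.6,24.2)


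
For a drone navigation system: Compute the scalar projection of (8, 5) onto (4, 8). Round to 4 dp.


u.v = 72, |v| = sqrt(80) = 8.9443
Scalar projection = u.v / |v| = 72 / sqrt(80) = 8.0498

8.0498


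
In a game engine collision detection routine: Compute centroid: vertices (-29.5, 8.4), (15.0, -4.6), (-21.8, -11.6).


Centroid = ((x_A+x_B+x_C)/3, (y_A+y_B+y_C)/3)
= (((-29.5)+15+(-21.8))/3, (8.4+(-4.6)+(-11.6))/3)
= (-12.1, -2.6)

(-12.1, -2.6)


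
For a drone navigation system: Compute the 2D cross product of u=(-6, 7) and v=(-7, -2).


u x v = u_x*v_y - u_y*v_x = (-6)*(-2) - 7*(-7)
= 12 - (-49) = 61

61


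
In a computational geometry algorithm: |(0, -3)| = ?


|u| = sqrt(0^2 + (-3)^2) = sqrt(9) = 3

3


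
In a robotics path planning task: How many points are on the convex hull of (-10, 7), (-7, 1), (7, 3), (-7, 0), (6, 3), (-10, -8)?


Convex hull vertices (CCW): (-10, -8), (7, 3), (-10, 7)
Count = 3

3


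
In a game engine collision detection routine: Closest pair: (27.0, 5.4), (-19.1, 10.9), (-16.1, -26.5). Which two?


d(P0,P1) = 46.4269, d(P0,P2) = 53.6211, d(P1,P2) = 37.5201
Closest: P1 and P2

Closest pair: (-19.1, 10.9) and (-16.1, -26.5), distance = 37.5201


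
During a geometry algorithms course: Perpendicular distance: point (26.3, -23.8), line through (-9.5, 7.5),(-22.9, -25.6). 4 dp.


|cross product| = 1604.4
|line direction| = sqrt(1275.17) = 35.7095
Distance = 1604.4/sqrt(1275.17) = 44.9292

44.9292


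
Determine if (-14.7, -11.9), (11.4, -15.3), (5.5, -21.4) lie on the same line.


Cross product: (11.4-(-14.7))*((-21.4)-(-11.9)) - ((-15.3)-(-11.9))*(5.5-(-14.7))
= -179.27

No, not collinear


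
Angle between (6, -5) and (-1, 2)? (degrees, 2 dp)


u.v = -16, |u| = sqrt(61) = 7.8102, |v| = sqrt(5) = 2.2361
cos(theta) = u.v/(|u||v|) = -16/sqrt(305) = -0.916157
theta = acos(-0.916157) = 156.37 degrees

156.37 degrees


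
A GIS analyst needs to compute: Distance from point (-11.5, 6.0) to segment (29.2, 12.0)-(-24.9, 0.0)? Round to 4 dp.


Project P onto AB: t = 0.7405 (clamped to [0,1])
Closest point on segment: (-10.8599, 3.1143)
Distance: 2.9559

2.9559


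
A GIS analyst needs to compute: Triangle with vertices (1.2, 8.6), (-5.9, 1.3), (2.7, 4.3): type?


Side lengths squared: AB^2=103.7, BC^2=82.96, CA^2=20.74
Sorted: [20.74, 82.96, 103.7]
By sides: Scalene, By angles: Right

Scalene, Right


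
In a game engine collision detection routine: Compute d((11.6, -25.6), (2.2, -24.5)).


dx=-9.4, dy=1.1
d^2 = (-9.4)^2 + 1.1^2 = 89.57
d = sqrt(89.57) = 9.4641

9.4641


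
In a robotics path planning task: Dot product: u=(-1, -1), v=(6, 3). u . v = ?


u . v = u_x*v_x + u_y*v_y = (-1)*6 + (-1)*3
= (-6) + (-3) = -9

-9


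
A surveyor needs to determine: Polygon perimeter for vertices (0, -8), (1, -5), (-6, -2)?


Sides: (0, -8)->(1, -5): sqrt(10) = 3.162278, (1, -5)->(-6, -2): sqrt(58) = 7.615773, (-6, -2)->(0, -8): sqrt(72) = 8.485281
Sum = 19.263332
Perimeter = 19.2633

19.2633


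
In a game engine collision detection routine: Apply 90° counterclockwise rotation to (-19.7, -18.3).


90° CCW: (x,y) -> (-y, x)
(-19.7,-18.3) -> (18.3, -19.7)

(18.3, -19.7)


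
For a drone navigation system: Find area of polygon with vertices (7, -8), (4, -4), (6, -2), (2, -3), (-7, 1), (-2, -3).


Shoelace sum: (7*(-4) - 4*(-8)) + (4*(-2) - 6*(-4)) + (6*(-3) - 2*(-2)) + (2*1 - (-7)*(-3)) + ((-7)*(-3) - (-2)*1) + ((-2)*(-8) - 7*(-3))
= 47
Area = |47|/2 = 23.5

23.5


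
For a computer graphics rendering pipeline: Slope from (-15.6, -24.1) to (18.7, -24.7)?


slope = (y2-y1)/(x2-x1) = ((-24.7)-(-24.1))/(18.7-(-15.6)) = (-0.6)/34.3 = -0.0175

-0.0175


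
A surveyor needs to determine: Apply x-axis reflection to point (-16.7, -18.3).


Reflection over x-axis: (x,y) -> (x,-y)
(-16.7, -18.3) -> (-16.7, 18.3)

(-16.7, 18.3)


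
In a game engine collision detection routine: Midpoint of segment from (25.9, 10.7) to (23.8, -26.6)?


M = ((25.9+23.8)/2, (10.7+(-26.6))/2)
= (24.85, -7.95)

(24.85, -7.95)


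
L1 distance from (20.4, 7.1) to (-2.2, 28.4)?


|20.4-(-2.2)| + |7.1-28.4| = 22.6 + 21.3 = 43.9

43.9


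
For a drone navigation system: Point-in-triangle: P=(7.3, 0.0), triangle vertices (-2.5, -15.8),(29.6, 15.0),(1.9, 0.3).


Cross products: AB x AP = 205.34, BC x BP = 87.69, CA x CP = 88.26
All same sign? yes

Yes, inside


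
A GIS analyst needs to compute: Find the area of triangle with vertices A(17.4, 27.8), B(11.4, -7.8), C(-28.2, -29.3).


Area = |x_A(y_B-y_C) + x_B(y_C-y_A) + x_C(y_A-y_B)|/2
= |374.1 + (-650.94) + (-1003.92)|/2
= 1280.76/2 = 640.38

640.38


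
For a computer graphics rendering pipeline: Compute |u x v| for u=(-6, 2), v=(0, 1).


|u x v| = |(-6)*1 - 2*0|
= |(-6) - 0| = 6

6


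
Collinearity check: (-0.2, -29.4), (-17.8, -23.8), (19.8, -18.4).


Cross product: ((-17.8)-(-0.2))*((-18.4)-(-29.4)) - ((-23.8)-(-29.4))*(19.8-(-0.2))
= -305.6

No, not collinear


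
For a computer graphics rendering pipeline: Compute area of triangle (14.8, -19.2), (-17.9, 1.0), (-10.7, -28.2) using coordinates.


Area = |x_A(y_B-y_C) + x_B(y_C-y_A) + x_C(y_A-y_B)|/2
= |432.16 + 161.1 + 216.14|/2
= 809.4/2 = 404.7

404.7


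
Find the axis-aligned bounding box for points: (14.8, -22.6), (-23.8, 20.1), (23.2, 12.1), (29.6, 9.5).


x range: [-23.8, 29.6]
y range: [-22.6, 20.1]
Bounding box: (-23.8,-22.6) to (29.6,20.1)

(-23.8,-22.6) to (29.6,20.1)


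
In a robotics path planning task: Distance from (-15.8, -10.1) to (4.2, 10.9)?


dx=20, dy=21
d^2 = 20^2 + 21^2 = 841
d = sqrt(841) = 29

29


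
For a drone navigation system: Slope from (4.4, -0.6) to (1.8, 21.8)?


slope = (y2-y1)/(x2-x1) = (21.8-(-0.6))/(1.8-4.4) = 22.4/(-2.6) = -8.6154

-8.6154


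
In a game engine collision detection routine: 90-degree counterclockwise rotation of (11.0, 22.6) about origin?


90° CCW: (x,y) -> (-y, x)
(11,22.6) -> (-22.6, 11)

(-22.6, 11)


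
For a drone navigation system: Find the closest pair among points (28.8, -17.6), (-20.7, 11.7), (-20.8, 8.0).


d(P0,P1) = 57.5216, d(P0,P2) = 55.8168, d(P1,P2) = 3.7014
Closest: P1 and P2

Closest pair: (-20.7, 11.7) and (-20.8, 8.0), distance = 3.7014


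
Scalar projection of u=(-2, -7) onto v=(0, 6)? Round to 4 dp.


u.v = -42, |v| = sqrt(36) = 6
Scalar projection = u.v / |v| = -42 / sqrt(36) = -7

-7


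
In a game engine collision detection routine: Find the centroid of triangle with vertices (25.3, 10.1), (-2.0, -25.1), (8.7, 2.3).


Centroid = ((x_A+x_B+x_C)/3, (y_A+y_B+y_C)/3)
= ((25.3+(-2)+8.7)/3, (10.1+(-25.1)+2.3)/3)
= (10.6667, -4.2333)

(10.6667, -4.2333)


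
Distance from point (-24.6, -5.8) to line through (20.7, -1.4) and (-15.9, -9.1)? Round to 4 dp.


|cross product| = 187.77
|line direction| = sqrt(1398.85) = 37.4012
Distance = 187.77/sqrt(1398.85) = 5.0204

5.0204


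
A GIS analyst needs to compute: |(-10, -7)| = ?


|u| = sqrt((-10)^2 + (-7)^2) = sqrt(149) = 12.2066

12.2066


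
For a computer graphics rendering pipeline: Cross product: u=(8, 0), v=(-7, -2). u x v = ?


u x v = u_x*v_y - u_y*v_x = 8*(-2) - 0*(-7)
= (-16) - 0 = -16

-16


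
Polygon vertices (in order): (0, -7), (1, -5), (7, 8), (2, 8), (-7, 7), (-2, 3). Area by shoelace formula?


Shoelace sum: (0*(-5) - 1*(-7)) + (1*8 - 7*(-5)) + (7*8 - 2*8) + (2*7 - (-7)*8) + ((-7)*3 - (-2)*7) + ((-2)*(-7) - 0*3)
= 167
Area = |167|/2 = 83.5

83.5


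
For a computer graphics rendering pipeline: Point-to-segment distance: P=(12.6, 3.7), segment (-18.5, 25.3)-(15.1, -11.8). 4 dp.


Project P onto AB: t = 0.7369 (clamped to [0,1])
Closest point on segment: (6.2614, -2.0407)
Distance: 8.5518

8.5518


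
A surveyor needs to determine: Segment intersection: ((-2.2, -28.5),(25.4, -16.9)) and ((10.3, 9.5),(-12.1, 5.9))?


Cross products: d1=806.2, d2=645.72, d3=903.8, d4=1064.28
d1*d2 < 0 and d3*d4 < 0? no

No, they don't intersect


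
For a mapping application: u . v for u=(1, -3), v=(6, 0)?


u . v = u_x*v_x + u_y*v_y = 1*6 + (-3)*0
= 6 + 0 = 6

6


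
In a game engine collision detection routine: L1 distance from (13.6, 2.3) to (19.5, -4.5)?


|13.6-19.5| + |2.3-(-4.5)| = 5.9 + 6.8 = 12.7

12.7


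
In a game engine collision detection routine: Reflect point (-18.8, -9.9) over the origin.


Reflection over origin: (x,y) -> (-x,-y)
(-18.8, -9.9) -> (18.8, 9.9)

(18.8, 9.9)


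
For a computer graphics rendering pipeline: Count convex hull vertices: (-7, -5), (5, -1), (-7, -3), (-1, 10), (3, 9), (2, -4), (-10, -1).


Convex hull vertices (CCW): (-10, -1), (-7, -5), (2, -4), (5, -1), (3, 9), (-1, 10)
Count = 6

6


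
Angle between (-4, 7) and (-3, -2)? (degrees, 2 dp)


u.v = -2, |u| = sqrt(65) = 8.0623, |v| = sqrt(13) = 3.6056
cos(theta) = u.v/(|u||v|) = -2/sqrt(845) = -0.068802
theta = acos(-0.068802) = 93.95 degrees

93.95 degrees


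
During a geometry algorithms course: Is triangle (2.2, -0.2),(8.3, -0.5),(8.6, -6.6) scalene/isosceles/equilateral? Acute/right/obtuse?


Side lengths squared: AB^2=37.3, BC^2=37.3, CA^2=81.92
Sorted: [37.3, 37.3, 81.92]
By sides: Isosceles, By angles: Obtuse

Isosceles, Obtuse


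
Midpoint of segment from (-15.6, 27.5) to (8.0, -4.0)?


M = (((-15.6)+8)/2, (27.5+(-4))/2)
= (-3.8, 11.75)

(-3.8, 11.75)


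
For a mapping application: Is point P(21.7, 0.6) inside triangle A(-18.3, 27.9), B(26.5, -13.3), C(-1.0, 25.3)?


Cross products: AB x AP = 424.96, BC x BP = -196.97, CA x CP = 368.29
All same sign? no

No, outside


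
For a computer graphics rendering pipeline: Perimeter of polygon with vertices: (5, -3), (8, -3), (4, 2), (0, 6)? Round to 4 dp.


Sides: (5, -3)->(8, -3): sqrt(9) = 3, (8, -3)->(4, 2): sqrt(41) = 6.403124, (4, 2)->(0, 6): sqrt(32) = 5.656854, (0, 6)->(5, -3): sqrt(106) = 10.29563
Sum = 25.355608
Perimeter = 25.3556

25.3556


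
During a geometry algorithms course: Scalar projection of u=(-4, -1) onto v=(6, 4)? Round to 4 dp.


u.v = -28, |v| = sqrt(52) = 7.2111
Scalar projection = u.v / |v| = -28 / sqrt(52) = -3.8829

-3.8829


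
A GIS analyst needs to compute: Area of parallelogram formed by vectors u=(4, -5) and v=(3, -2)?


|u x v| = |4*(-2) - (-5)*3|
= |(-8) - (-15)| = 7

7


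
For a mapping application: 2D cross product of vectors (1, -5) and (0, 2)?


u x v = u_x*v_y - u_y*v_x = 1*2 - (-5)*0
= 2 - 0 = 2

2


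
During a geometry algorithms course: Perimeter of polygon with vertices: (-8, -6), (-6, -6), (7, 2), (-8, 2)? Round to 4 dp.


Sides: (-8, -6)->(-6, -6): sqrt(4) = 2, (-6, -6)->(7, 2): sqrt(233) = 15.264338, (7, 2)->(-8, 2): sqrt(225) = 15, (-8, 2)->(-8, -6): sqrt(64) = 8
Sum = 40.264338
Perimeter = 40.2643

40.2643


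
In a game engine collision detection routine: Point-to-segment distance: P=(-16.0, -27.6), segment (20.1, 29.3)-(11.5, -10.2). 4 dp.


Project P onto AB: t = 1 (clamped to [0,1])
Closest point on segment: (11.5, -10.2)
Distance: 32.5424

32.5424


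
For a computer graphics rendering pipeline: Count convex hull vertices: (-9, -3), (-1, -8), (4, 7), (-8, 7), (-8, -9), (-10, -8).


Convex hull vertices (CCW): (-10, -8), (-8, -9), (-1, -8), (4, 7), (-8, 7)
Count = 5

5


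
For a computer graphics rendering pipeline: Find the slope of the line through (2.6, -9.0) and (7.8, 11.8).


slope = (y2-y1)/(x2-x1) = (11.8-(-9))/(7.8-2.6) = 20.8/5.2 = 4

4


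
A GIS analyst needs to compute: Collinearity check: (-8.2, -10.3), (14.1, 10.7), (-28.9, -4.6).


Cross product: (14.1-(-8.2))*((-4.6)-(-10.3)) - (10.7-(-10.3))*((-28.9)-(-8.2))
= 561.81

No, not collinear


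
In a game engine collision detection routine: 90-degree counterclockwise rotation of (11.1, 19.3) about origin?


90° CCW: (x,y) -> (-y, x)
(11.1,19.3) -> (-19.3, 11.1)

(-19.3, 11.1)


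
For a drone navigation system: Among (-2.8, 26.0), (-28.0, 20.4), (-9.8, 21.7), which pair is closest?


d(P0,P1) = 25.8147, d(P0,P2) = 8.2152, d(P1,P2) = 18.2464
Closest: P0 and P2

Closest pair: (-2.8, 26.0) and (-9.8, 21.7), distance = 8.2152


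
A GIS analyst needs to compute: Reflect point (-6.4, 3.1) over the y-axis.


Reflection over y-axis: (x,y) -> (-x,y)
(-6.4, 3.1) -> (6.4, 3.1)

(6.4, 3.1)


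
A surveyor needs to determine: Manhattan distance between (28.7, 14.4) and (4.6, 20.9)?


|28.7-4.6| + |14.4-20.9| = 24.1 + 6.5 = 30.6

30.6


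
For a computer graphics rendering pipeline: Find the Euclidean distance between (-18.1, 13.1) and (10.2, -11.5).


dx=28.3, dy=-24.6
d^2 = 28.3^2 + (-24.6)^2 = 1406.05
d = sqrt(1406.05) = 37.4973

37.4973


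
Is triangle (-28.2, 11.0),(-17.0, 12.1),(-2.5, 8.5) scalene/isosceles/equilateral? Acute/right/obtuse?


Side lengths squared: AB^2=126.65, BC^2=223.21, CA^2=666.74
Sorted: [126.65, 223.21, 666.74]
By sides: Scalene, By angles: Obtuse

Scalene, Obtuse


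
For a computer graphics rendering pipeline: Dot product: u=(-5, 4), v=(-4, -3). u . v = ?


u . v = u_x*v_x + u_y*v_y = (-5)*(-4) + 4*(-3)
= 20 + (-12) = 8

8


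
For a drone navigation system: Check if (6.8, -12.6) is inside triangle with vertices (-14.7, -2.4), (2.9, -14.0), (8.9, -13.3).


Cross products: AB x AP = 69.88, BC x BP = 5.67, CA x CP = 6.37
All same sign? yes

Yes, inside


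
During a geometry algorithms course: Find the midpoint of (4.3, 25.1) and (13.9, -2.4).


M = ((4.3+13.9)/2, (25.1+(-2.4))/2)
= (9.1, 11.35)

(9.1, 11.35)


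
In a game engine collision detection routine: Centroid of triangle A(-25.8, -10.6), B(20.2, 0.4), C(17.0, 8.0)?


Centroid = ((x_A+x_B+x_C)/3, (y_A+y_B+y_C)/3)
= (((-25.8)+20.2+17)/3, ((-10.6)+0.4+8)/3)
= (3.8, -0.7333)

(3.8, -0.7333)


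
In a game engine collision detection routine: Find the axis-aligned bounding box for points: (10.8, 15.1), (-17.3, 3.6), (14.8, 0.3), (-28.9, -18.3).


x range: [-28.9, 14.8]
y range: [-18.3, 15.1]
Bounding box: (-28.9,-18.3) to (14.8,15.1)

(-28.9,-18.3) to (14.8,15.1)


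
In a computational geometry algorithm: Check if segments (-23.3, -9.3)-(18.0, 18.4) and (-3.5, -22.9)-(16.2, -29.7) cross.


Cross products: d1=133.28, d2=959.81, d3=-1110.14, d4=-1936.67
d1*d2 < 0 and d3*d4 < 0? no

No, they don't intersect


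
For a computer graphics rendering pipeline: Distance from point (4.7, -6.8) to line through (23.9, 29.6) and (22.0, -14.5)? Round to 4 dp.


|cross product| = 777.56
|line direction| = sqrt(1948.42) = 44.1409
Distance = 777.56/sqrt(1948.42) = 17.6154

17.6154


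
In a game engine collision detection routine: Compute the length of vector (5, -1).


|u| = sqrt(5^2 + (-1)^2) = sqrt(26) = 5.099

5.099


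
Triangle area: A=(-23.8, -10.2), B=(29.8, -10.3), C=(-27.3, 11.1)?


Area = |x_A(y_B-y_C) + x_B(y_C-y_A) + x_C(y_A-y_B)|/2
= |509.32 + 634.74 + (-2.73)|/2
= 1141.33/2 = 570.665

570.665


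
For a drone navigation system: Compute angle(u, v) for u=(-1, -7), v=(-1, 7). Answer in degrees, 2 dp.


u.v = -48, |u| = sqrt(50) = 7.0711, |v| = sqrt(50) = 7.0711
cos(theta) = u.v/(|u||v|) = -48/sqrt(2500) = -0.96
theta = acos(-0.96) = 163.74 degrees

163.74 degrees


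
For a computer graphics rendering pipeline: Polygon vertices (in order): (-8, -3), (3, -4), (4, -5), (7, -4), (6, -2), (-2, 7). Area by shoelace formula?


Shoelace sum: ((-8)*(-4) - 3*(-3)) + (3*(-5) - 4*(-4)) + (4*(-4) - 7*(-5)) + (7*(-2) - 6*(-4)) + (6*7 - (-2)*(-2)) + ((-2)*(-3) - (-8)*7)
= 171
Area = |171|/2 = 85.5

85.5


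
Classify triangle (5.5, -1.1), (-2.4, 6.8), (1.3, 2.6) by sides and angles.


Side lengths squared: AB^2=124.82, BC^2=31.33, CA^2=31.33
Sorted: [31.33, 31.33, 124.82]
By sides: Isosceles, By angles: Obtuse

Isosceles, Obtuse


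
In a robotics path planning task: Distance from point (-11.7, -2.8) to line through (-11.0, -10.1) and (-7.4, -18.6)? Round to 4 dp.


|cross product| = 20.33
|line direction| = sqrt(85.21) = 9.2309
Distance = 20.33/sqrt(85.21) = 2.2024

2.2024


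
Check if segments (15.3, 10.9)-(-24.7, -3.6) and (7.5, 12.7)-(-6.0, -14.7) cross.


Cross products: d1=238.02, d2=-662.23, d3=-185.1, d4=715.15
d1*d2 < 0 and d3*d4 < 0? yes

Yes, they intersect


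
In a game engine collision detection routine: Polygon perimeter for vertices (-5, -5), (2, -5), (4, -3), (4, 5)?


Sides: (-5, -5)->(2, -5): sqrt(49) = 7, (2, -5)->(4, -3): sqrt(8) = 2.828427, (4, -3)->(4, 5): sqrt(64) = 8, (4, 5)->(-5, -5): sqrt(181) = 13.453624
Sum = 31.282051
Perimeter = 31.2821

31.2821


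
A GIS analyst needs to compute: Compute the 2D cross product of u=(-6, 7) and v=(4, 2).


u x v = u_x*v_y - u_y*v_x = (-6)*2 - 7*4
= (-12) - 28 = -40

-40


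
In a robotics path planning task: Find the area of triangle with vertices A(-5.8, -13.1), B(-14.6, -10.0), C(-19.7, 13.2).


Area = |x_A(y_B-y_C) + x_B(y_C-y_A) + x_C(y_A-y_B)|/2
= |134.56 + (-383.98) + 61.07|/2
= 188.35/2 = 94.175

94.175


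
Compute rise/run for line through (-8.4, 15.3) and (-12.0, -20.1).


slope = (y2-y1)/(x2-x1) = ((-20.1)-15.3)/((-12)-(-8.4)) = (-35.4)/(-3.6) = 9.8333

9.8333


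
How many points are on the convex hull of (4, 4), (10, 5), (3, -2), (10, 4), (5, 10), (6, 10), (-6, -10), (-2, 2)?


Convex hull vertices (CCW): (-6, -10), (10, 4), (10, 5), (6, 10), (5, 10), (-2, 2)
Count = 6

6


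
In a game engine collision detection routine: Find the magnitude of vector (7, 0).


|u| = sqrt(7^2 + 0^2) = sqrt(49) = 7

7


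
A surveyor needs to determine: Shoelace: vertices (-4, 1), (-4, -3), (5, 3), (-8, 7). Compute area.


Shoelace sum: ((-4)*(-3) - (-4)*1) + ((-4)*3 - 5*(-3)) + (5*7 - (-8)*3) + ((-8)*1 - (-4)*7)
= 98
Area = |98|/2 = 49

49


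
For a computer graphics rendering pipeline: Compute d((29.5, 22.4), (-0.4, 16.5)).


dx=-29.9, dy=-5.9
d^2 = (-29.9)^2 + (-5.9)^2 = 928.82
d = sqrt(928.82) = 30.4765

30.4765


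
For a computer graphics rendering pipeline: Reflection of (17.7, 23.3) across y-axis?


Reflection over y-axis: (x,y) -> (-x,y)
(17.7, 23.3) -> (-17.7, 23.3)

(-17.7, 23.3)


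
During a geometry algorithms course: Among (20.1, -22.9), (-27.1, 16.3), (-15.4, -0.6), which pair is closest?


d(P0,P1) = 61.3554, d(P0,P2) = 41.923, d(P1,P2) = 20.5548
Closest: P1 and P2

Closest pair: (-27.1, 16.3) and (-15.4, -0.6), distance = 20.5548


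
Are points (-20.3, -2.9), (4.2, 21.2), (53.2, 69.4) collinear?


Cross product: (4.2-(-20.3))*(69.4-(-2.9)) - (21.2-(-2.9))*(53.2-(-20.3))
= 0

Yes, collinear


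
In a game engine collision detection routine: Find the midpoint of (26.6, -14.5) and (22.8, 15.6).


M = ((26.6+22.8)/2, ((-14.5)+15.6)/2)
= (24.7, 0.55)

(24.7, 0.55)


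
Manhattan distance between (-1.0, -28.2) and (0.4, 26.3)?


|(-1)-0.4| + |(-28.2)-26.3| = 1.4 + 54.5 = 55.9

55.9


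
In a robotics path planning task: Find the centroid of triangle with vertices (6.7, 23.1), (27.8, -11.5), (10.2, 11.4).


Centroid = ((x_A+x_B+x_C)/3, (y_A+y_B+y_C)/3)
= ((6.7+27.8+10.2)/3, (23.1+(-11.5)+11.4)/3)
= (14.9, 7.6667)

(14.9, 7.6667)


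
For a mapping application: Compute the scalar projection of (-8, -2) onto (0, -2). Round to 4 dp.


u.v = 4, |v| = sqrt(4) = 2
Scalar projection = u.v / |v| = 4 / sqrt(4) = 2

2


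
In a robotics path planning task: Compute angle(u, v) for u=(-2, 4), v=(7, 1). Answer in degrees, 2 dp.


u.v = -10, |u| = sqrt(20) = 4.4721, |v| = sqrt(50) = 7.0711
cos(theta) = u.v/(|u||v|) = -10/sqrt(1000) = -0.316228
theta = acos(-0.316228) = 108.43 degrees

108.43 degrees


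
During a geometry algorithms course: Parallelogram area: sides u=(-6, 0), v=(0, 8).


|u x v| = |(-6)*8 - 0*0|
= |(-48) - 0| = 48

48


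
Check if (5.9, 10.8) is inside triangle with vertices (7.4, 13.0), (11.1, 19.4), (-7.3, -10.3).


Cross products: AB x AP = 1.46, BC x BP = 3.8, CA x CP = 2.61
All same sign? yes

Yes, inside


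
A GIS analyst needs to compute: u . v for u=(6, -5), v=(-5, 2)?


u . v = u_x*v_x + u_y*v_y = 6*(-5) + (-5)*2
= (-30) + (-10) = -40

-40


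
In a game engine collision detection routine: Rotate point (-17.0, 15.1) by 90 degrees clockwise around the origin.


90° CW: (x,y) -> (y, -x)
(-17,15.1) -> (15.1, 17)

(15.1, 17)


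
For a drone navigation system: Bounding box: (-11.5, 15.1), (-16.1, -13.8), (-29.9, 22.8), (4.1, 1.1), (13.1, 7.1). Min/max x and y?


x range: [-29.9, 13.1]
y range: [-13.8, 22.8]
Bounding box: (-29.9,-13.8) to (13.1,22.8)

(-29.9,-13.8) to (13.1,22.8)


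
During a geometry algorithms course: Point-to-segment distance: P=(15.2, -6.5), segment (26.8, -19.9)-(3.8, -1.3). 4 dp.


Project P onto AB: t = 0.5898 (clamped to [0,1])
Closest point on segment: (13.2349, -8.93)
Distance: 3.1251

3.1251


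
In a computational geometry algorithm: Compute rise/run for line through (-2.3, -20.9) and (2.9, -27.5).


slope = (y2-y1)/(x2-x1) = ((-27.5)-(-20.9))/(2.9-(-2.3)) = (-6.6)/5.2 = -1.2692

-1.2692


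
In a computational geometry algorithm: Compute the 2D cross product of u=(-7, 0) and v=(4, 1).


u x v = u_x*v_y - u_y*v_x = (-7)*1 - 0*4
= (-7) - 0 = -7

-7


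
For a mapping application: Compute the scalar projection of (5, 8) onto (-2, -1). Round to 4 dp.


u.v = -18, |v| = sqrt(5) = 2.2361
Scalar projection = u.v / |v| = -18 / sqrt(5) = -8.0498

-8.0498


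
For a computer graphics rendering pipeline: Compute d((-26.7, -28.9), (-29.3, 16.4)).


dx=-2.6, dy=45.3
d^2 = (-2.6)^2 + 45.3^2 = 2058.85
d = sqrt(2058.85) = 45.3746

45.3746


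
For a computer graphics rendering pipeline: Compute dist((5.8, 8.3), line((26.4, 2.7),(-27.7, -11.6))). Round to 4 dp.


|cross product| = 597.54
|line direction| = sqrt(3131.3) = 55.958
Distance = 597.54/sqrt(3131.3) = 10.6784

10.6784


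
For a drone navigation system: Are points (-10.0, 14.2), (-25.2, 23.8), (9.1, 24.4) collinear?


Cross product: ((-25.2)-(-10))*(24.4-14.2) - (23.8-14.2)*(9.1-(-10))
= -338.4

No, not collinear


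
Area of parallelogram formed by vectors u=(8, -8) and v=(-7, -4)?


|u x v| = |8*(-4) - (-8)*(-7)|
= |(-32) - 56| = 88

88


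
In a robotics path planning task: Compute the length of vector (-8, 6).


|u| = sqrt((-8)^2 + 6^2) = sqrt(100) = 10

10


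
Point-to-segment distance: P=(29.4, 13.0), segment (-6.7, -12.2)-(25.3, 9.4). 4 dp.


Project P onto AB: t = 1 (clamped to [0,1])
Closest point on segment: (25.3, 9.4)
Distance: 5.4562

5.4562


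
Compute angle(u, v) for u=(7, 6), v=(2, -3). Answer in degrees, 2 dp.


u.v = -4, |u| = sqrt(85) = 9.2195, |v| = sqrt(13) = 3.6056
cos(theta) = u.v/(|u||v|) = -4/sqrt(1105) = -0.120331
theta = acos(-0.120331) = 96.91 degrees

96.91 degrees


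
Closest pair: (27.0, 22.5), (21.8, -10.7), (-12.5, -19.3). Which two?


d(P0,P1) = 33.6048, d(P0,P2) = 57.5108, d(P1,P2) = 35.3617
Closest: P0 and P1

Closest pair: (27.0, 22.5) and (21.8, -10.7), distance = 33.6048


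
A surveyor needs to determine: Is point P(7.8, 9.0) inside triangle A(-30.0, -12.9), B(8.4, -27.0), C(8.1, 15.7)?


Cross products: AB x AP = 1373.94, BC x BP = 14.82, CA x CP = 246.69
All same sign? yes

Yes, inside


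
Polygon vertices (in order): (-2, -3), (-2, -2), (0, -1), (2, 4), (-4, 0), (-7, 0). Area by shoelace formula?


Shoelace sum: ((-2)*(-2) - (-2)*(-3)) + ((-2)*(-1) - 0*(-2)) + (0*4 - 2*(-1)) + (2*0 - (-4)*4) + ((-4)*0 - (-7)*0) + ((-7)*(-3) - (-2)*0)
= 39
Area = |39|/2 = 19.5

19.5


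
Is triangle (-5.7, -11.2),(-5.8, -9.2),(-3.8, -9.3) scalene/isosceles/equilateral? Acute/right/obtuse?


Side lengths squared: AB^2=4.01, BC^2=4.01, CA^2=7.22
Sorted: [4.01, 4.01, 7.22]
By sides: Isosceles, By angles: Acute

Isosceles, Acute


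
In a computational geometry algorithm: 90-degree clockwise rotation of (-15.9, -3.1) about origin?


90° CW: (x,y) -> (y, -x)
(-15.9,-3.1) -> (-3.1, 15.9)

(-3.1, 15.9)


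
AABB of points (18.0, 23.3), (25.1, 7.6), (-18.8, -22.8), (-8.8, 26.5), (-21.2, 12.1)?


x range: [-21.2, 25.1]
y range: [-22.8, 26.5]
Bounding box: (-21.2,-22.8) to (25.1,26.5)

(-21.2,-22.8) to (25.1,26.5)


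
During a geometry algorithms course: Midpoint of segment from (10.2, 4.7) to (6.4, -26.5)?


M = ((10.2+6.4)/2, (4.7+(-26.5))/2)
= (8.3, -10.9)

(8.3, -10.9)


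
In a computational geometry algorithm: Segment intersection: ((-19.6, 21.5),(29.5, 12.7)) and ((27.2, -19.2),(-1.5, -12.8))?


Cross products: d1=-868.57, d2=-930.25, d3=-1586.53, d4=-1524.85
d1*d2 < 0 and d3*d4 < 0? no

No, they don't intersect


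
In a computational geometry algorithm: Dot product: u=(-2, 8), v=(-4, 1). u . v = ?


u . v = u_x*v_x + u_y*v_y = (-2)*(-4) + 8*1
= 8 + 8 = 16

16


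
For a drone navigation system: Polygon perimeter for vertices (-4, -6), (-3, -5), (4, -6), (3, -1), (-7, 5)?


Sides: (-4, -6)->(-3, -5): sqrt(2) = 1.414214, (-3, -5)->(4, -6): sqrt(50) = 7.071068, (4, -6)->(3, -1): sqrt(26) = 5.09902, (3, -1)->(-7, 5): sqrt(136) = 11.661904, (-7, 5)->(-4, -6): sqrt(130) = 11.401754
Sum = 36.64796
Perimeter = 36.648

36.648


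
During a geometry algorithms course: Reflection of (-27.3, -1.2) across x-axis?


Reflection over x-axis: (x,y) -> (x,-y)
(-27.3, -1.2) -> (-27.3, 1.2)

(-27.3, 1.2)


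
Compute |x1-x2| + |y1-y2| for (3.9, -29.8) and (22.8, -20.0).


|3.9-22.8| + |(-29.8)-(-20)| = 18.9 + 9.8 = 28.7

28.7


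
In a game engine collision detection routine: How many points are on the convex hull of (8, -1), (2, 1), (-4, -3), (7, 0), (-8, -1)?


Convex hull vertices (CCW): (-8, -1), (-4, -3), (8, -1), (7, 0), (2, 1)
Count = 5

5


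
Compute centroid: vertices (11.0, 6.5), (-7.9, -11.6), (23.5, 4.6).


Centroid = ((x_A+x_B+x_C)/3, (y_A+y_B+y_C)/3)
= ((11+(-7.9)+23.5)/3, (6.5+(-11.6)+4.6)/3)
= (8.8667, -0.1667)

(8.8667, -0.1667)


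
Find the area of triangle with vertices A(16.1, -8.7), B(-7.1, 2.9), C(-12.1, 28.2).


Area = |x_A(y_B-y_C) + x_B(y_C-y_A) + x_C(y_A-y_B)|/2
= |(-407.33) + (-261.99) + 140.36|/2
= 528.96/2 = 264.48

264.48


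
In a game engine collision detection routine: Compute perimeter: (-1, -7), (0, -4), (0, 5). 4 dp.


Sides: (-1, -7)->(0, -4): sqrt(10) = 3.162278, (0, -4)->(0, 5): sqrt(81) = 9, (0, 5)->(-1, -7): sqrt(145) = 12.041595
Sum = 24.203873
Perimeter = 24.2039

24.2039


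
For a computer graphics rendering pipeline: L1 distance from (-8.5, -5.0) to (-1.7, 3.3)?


|(-8.5)-(-1.7)| + |(-5)-3.3| = 6.8 + 8.3 = 15.1

15.1


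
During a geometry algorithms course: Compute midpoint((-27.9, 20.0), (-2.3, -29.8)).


M = (((-27.9)+(-2.3))/2, (20+(-29.8))/2)
= (-15.1, -4.9)

(-15.1, -4.9)


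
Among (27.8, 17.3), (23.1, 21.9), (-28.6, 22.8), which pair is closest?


d(P0,P1) = 6.5765, d(P0,P2) = 56.6675, d(P1,P2) = 51.7078
Closest: P0 and P1

Closest pair: (27.8, 17.3) and (23.1, 21.9), distance = 6.5765


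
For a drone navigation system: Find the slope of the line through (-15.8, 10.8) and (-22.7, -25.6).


slope = (y2-y1)/(x2-x1) = ((-25.6)-10.8)/((-22.7)-(-15.8)) = (-36.4)/(-6.9) = 5.2754

5.2754


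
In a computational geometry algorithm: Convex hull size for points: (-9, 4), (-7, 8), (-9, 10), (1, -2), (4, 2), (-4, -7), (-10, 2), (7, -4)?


Convex hull vertices (CCW): (-10, 2), (-4, -7), (7, -4), (4, 2), (-9, 10)
Count = 5

5


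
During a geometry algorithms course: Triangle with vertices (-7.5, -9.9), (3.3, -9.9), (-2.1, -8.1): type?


Side lengths squared: AB^2=116.64, BC^2=32.4, CA^2=32.4
Sorted: [32.4, 32.4, 116.64]
By sides: Isosceles, By angles: Obtuse

Isosceles, Obtuse


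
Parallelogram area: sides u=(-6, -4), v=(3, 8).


|u x v| = |(-6)*8 - (-4)*3|
= |(-48) - (-12)| = 36

36


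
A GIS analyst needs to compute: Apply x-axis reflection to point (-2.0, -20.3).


Reflection over x-axis: (x,y) -> (x,-y)
(-2, -20.3) -> (-2, 20.3)

(-2, 20.3)


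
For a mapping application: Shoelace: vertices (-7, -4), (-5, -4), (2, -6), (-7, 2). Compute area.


Shoelace sum: ((-7)*(-4) - (-5)*(-4)) + ((-5)*(-6) - 2*(-4)) + (2*2 - (-7)*(-6)) + ((-7)*(-4) - (-7)*2)
= 50
Area = |50|/2 = 25

25


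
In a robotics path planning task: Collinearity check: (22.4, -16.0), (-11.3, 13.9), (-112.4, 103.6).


Cross product: ((-11.3)-22.4)*(103.6-(-16)) - (13.9-(-16))*((-112.4)-22.4)
= 0

Yes, collinear


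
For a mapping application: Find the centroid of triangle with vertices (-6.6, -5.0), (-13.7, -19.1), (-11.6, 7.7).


Centroid = ((x_A+x_B+x_C)/3, (y_A+y_B+y_C)/3)
= (((-6.6)+(-13.7)+(-11.6))/3, ((-5)+(-19.1)+7.7)/3)
= (-10.6333, -5.4667)

(-10.6333, -5.4667)


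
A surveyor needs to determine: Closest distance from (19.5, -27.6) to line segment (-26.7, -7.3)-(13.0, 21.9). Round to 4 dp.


Project P onto AB: t = 0.5111 (clamped to [0,1])
Closest point on segment: (-6.4084, 7.6248)
Distance: 43.7268

43.7268


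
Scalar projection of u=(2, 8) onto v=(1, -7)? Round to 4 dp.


u.v = -54, |v| = sqrt(50) = 7.0711
Scalar projection = u.v / |v| = -54 / sqrt(50) = -7.6368

-7.6368


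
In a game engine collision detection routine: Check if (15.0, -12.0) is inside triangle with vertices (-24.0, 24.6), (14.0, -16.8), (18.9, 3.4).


Cross products: AB x AP = 223.8, BC x BP = 3.32, CA x CP = 743.34
All same sign? yes

Yes, inside


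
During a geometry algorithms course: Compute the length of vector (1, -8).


|u| = sqrt(1^2 + (-8)^2) = sqrt(65) = 8.0623

8.0623


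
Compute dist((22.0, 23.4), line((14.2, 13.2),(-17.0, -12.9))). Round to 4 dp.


|cross product| = 114.66
|line direction| = sqrt(1654.65) = 40.6774
Distance = 114.66/sqrt(1654.65) = 2.8188

2.8188


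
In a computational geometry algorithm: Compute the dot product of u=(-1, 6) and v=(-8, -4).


u . v = u_x*v_x + u_y*v_y = (-1)*(-8) + 6*(-4)
= 8 + (-24) = -16

-16


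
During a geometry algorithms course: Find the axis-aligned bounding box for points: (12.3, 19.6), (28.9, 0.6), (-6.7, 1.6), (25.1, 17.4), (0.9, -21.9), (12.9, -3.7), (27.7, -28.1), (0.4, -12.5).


x range: [-6.7, 28.9]
y range: [-28.1, 19.6]
Bounding box: (-6.7,-28.1) to (28.9,19.6)

(-6.7,-28.1) to (28.9,19.6)


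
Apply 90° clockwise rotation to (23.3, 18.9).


90° CW: (x,y) -> (y, -x)
(23.3,18.9) -> (18.9, -23.3)

(18.9, -23.3)


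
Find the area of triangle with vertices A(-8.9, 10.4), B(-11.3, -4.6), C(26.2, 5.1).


Area = |x_A(y_B-y_C) + x_B(y_C-y_A) + x_C(y_A-y_B)|/2
= |86.33 + 59.89 + 393|/2
= 539.22/2 = 269.61

269.61


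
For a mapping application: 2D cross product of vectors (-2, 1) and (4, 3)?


u x v = u_x*v_y - u_y*v_x = (-2)*3 - 1*4
= (-6) - 4 = -10

-10


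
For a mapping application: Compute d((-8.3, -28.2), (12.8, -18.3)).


dx=21.1, dy=9.9
d^2 = 21.1^2 + 9.9^2 = 543.22
d = sqrt(543.22) = 23.3071

23.3071


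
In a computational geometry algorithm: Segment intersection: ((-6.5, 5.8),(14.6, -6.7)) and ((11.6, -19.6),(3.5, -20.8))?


Cross products: d1=-227.46, d2=-100.89, d3=-309.69, d4=-436.26
d1*d2 < 0 and d3*d4 < 0? no

No, they don't intersect
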